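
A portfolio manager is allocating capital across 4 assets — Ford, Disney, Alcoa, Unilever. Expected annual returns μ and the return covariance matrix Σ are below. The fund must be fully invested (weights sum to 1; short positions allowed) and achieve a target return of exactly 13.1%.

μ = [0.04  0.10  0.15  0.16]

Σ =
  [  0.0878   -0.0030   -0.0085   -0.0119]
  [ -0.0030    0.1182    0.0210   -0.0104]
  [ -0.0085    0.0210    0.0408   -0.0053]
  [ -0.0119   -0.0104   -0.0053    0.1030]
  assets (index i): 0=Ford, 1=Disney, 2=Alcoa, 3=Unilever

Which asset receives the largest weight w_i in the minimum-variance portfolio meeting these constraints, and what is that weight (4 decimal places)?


u=Σ⁻¹μ = [1.1132  0.3352  3.9854  1.9209]
v=Σ⁻¹𝟙 = [15.9978  5.2766  26.8769  13.4728]
a=μᵀu=0.983208  b=𝟙ᵀu=7.354762  c=𝟙ᵀv=61.624177  D=ac−b²=6.496864
λ₁=(c·0.131−b)/D = (61.624177·0.131−7.354762)/6.496864 = 0.110516
λ₂=(a−b·0.131)/D = (0.983208−7.354762·0.131)/6.496864 = 0.003038
w* = 0.110516·u + 0.003038·v:
  w_0 = 0.110516·1.1132 + 0.003038·15.9978 = 0.1716  (Ford)
  w_1 = 0.110516·0.3352 + 0.003038·5.2766 = 0.0531  (Disney)
  w_2 = 0.110516·3.9854 + 0.003038·26.8769 = 0.5221  (Alcoa)
  w_3 = 0.110516·1.9209 + 0.003038·13.4728 = 0.2532  (Unilever)
Σw_i=1.0000  μᵀw=0.1310
σ²=wᵀΣw=λ₁·μ_p+λ₂ = 0.110516·0.131 + 0.003038 = 0.017515 ≈ 0.0175

Alcoa (0.5221)


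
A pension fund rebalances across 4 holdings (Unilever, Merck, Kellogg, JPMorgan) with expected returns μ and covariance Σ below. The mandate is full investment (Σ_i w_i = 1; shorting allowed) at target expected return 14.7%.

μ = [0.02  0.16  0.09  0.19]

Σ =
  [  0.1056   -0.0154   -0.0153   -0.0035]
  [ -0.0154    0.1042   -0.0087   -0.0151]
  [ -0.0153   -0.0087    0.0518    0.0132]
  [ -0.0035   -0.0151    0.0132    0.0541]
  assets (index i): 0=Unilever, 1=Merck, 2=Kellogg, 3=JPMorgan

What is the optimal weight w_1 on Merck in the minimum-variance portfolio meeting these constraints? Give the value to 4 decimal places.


0.2746

x=Σ⁻¹μ = [0.8619  2.3418  1.3964  3.8807]
y=Σ⁻¹𝟙 = [15.6672  16.4588  21.9206  18.7433]
a=μᵀx=1.254943  b=𝟙ᵀx=8.480828  c=𝟙ᵀy=72.789850  D=ac−b²=19.422637
λ₁=(c·0.147−b)/D = (72.789850·0.147−8.480828)/19.422637 = 0.114263
λ₂=(a−b·0.147)/D = (1.254943−8.480828·0.147)/19.422637 = 0.000425
w* = 0.114263·x + 0.000425·y:
  w_0 = 0.114263·0.8619 + 0.000425·15.6672 = 0.1051  (Unilever)
  w_1 = 0.114263·2.3418 + 0.000425·16.4588 = 0.2746  (Merck)
  w_2 = 0.114263·1.3964 + 0.000425·21.9206 = 0.1689  (Kellogg)
  w_3 = 0.114263·3.8807 + 0.000425·18.7433 = 0.4514  (JPMorgan)
Σw_i=1.0000  μᵀw=0.1470
σ²=wᵀΣw=λ₁·μ_p+λ₂ = 0.114263·0.147 + 0.000425 = 0.017222 ≈ 0.0172


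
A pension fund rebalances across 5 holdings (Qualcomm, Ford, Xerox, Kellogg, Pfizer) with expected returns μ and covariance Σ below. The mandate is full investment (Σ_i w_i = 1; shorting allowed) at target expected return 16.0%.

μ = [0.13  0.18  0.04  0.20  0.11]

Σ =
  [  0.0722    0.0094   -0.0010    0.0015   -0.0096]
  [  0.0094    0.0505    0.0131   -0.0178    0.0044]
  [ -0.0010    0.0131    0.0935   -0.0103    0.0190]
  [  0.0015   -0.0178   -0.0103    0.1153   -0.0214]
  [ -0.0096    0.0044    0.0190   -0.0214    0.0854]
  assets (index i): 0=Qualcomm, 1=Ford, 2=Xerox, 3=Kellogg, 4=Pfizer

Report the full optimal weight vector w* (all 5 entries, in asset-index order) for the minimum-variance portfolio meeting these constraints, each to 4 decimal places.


p=Σ⁻¹μ = [1.4649  4.1329  -0.2385  2.6977  1.9689]
q=Σ⁻¹𝟙 = [12.9964  19.5837  6.8033  14.7996  14.3565]
a=μᵀp=1.680931  b=𝟙ᵀp=10.025869  c=𝟙ᵀq=68.539558  D=ac−b²=14.692247
λ₁=(c·0.160−b)/D = (68.539558·0.160−10.025869)/14.692247 = 0.064011
λ₂=(a−b·0.160)/D = (1.680931−10.025869·0.160)/14.692247 = 0.005227
w* = 0.064011·p + 0.005227·q:
  w_0 = 0.064011·1.4649 + 0.005227·12.9964 = 0.1617  (Qualcomm)
  w_1 = 0.064011·4.1329 + 0.005227·19.5837 = 0.3669  (Ford)
  w_2 = 0.064011·-0.2385 + 0.005227·6.8033 = 0.0203  (Xerox)
  w_3 = 0.064011·2.6977 + 0.005227·14.7996 = 0.2500  (Kellogg)
  w_4 = 0.064011·1.9689 + 0.005227·14.3565 = 0.2011  (Pfizer)
Σw_i=1.0000  μᵀw=0.1600
σ²=wᵀΣw=λ₁·μ_p+λ₂ = 0.064011·0.160 + 0.005227 = 0.015468 ≈ 0.0155

0.1617  0.3669  0.0203  0.2500  0.2011


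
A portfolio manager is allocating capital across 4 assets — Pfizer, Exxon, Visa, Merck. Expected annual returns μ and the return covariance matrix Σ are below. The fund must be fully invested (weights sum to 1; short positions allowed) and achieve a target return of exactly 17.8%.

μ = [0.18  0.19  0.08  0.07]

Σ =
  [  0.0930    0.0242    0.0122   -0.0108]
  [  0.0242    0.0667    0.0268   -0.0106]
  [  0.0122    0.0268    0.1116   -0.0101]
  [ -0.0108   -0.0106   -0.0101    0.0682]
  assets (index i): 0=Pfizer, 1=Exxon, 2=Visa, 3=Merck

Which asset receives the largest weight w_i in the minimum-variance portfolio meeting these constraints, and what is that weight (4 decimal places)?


x=Σ⁻¹μ = [1.4535  2.5471  0.0971  1.6668]
y=Σ⁻¹𝟙 = [8.9306  12.0279  6.8113  18.9551]
a=μᵀx=0.870028  b=𝟙ᵀx=5.764569  c=𝟙ᵀy=46.724942  D=ac−b²=7.421740
λ₁=(c·0.178−b)/D = (46.724942·0.178−5.764569)/7.421740 = 0.343918
λ₂=(a−b·0.178)/D = (0.870028−5.764569·0.178)/7.421740 = -0.021028
w* = 0.343918·x + -0.021028·y:
  w_0 = 0.343918·1.4535 + -0.021028·8.9306 = 0.3121  (Pfizer)
  w_1 = 0.343918·2.5471 + -0.021028·12.0279 = 0.6231  (Exxon)
  w_2 = 0.343918·0.0971 + -0.021028·6.8113 = -0.1098  (Visa)
  w_3 = 0.343918·1.6668 + -0.021028·18.9551 = 0.1747  (Merck)
Σw_i=1.0000  μᵀw=0.1780
σ²=wᵀΣw=λ₁·μ_p+λ₂ = 0.343918·0.178 + -0.021028 = 0.040189 ≈ 0.0402

Exxon (0.6231)


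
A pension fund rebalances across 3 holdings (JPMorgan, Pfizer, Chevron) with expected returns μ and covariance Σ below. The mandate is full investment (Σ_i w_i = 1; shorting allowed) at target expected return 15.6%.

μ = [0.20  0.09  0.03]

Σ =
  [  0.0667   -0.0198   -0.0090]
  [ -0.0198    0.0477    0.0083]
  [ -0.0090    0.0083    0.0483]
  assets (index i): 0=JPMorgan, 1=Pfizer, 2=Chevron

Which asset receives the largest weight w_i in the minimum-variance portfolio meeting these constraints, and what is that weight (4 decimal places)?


JPMorgan (0.5870)

p=Σ⁻¹μ = [4.1343  3.4644  0.7962]
q=Σ⁻¹𝟙 = [26.1665  28.2187  20.7305]
a=μᵀp=1.162549  b=𝟙ᵀp=8.394900  c=𝟙ᵀq=75.115726  D=ac−b²=16.851354
λ₁=(c·0.156−b)/D = (75.115726·0.156−8.394900)/16.851354 = 0.197204
λ₂=(a−b·0.156)/D = (1.162549−8.394900·0.156)/16.851354 = -0.008727
w* = 0.197204·p + -0.008727·q:
  w_0 = 0.197204·4.1343 + -0.008727·26.1665 = 0.5870  (JPMorgan)
  w_1 = 0.197204·3.4644 + -0.008727·28.2187 = 0.4369  (Pfizer)
  w_2 = 0.197204·0.7962 + -0.008727·20.7305 = -0.0239  (Chevron)
Σw_i=1.0000  μᵀw=0.1560
σ²=wᵀΣw=λ₁·μ_p+λ₂ = 0.197204·0.156 + -0.008727 = 0.022037 ≈ 0.0220


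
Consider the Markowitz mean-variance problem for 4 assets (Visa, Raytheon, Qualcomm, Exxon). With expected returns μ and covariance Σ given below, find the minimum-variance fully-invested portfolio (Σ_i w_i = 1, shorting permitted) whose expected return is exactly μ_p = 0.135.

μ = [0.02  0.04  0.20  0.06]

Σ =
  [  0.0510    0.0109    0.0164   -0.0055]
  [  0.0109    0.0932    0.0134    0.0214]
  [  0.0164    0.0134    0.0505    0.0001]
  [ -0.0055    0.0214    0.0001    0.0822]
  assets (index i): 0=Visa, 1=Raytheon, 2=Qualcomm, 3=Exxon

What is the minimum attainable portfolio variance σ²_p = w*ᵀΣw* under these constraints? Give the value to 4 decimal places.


0.0264

g=Σ⁻¹μ = [-0.8582  -0.2582  4.3062  0.7345]
h=Σ⁻¹𝟙 = [15.6542  4.1638  13.5894  12.1123]
a=μᵀg=0.877808  b=𝟙ᵀg=3.924255  c=𝟙ᵀh=45.519774  D=ac−b²=24.557839
λ₁=(c·0.135−b)/D = (45.519774·0.135−3.924255)/24.557839 = 0.090436
λ₂=(a−b·0.135)/D = (0.877808−3.924255·0.135)/24.557839 = 0.014172
w* = 0.090436·g + 0.014172·h:
  w_0 = 0.090436·-0.8582 + 0.014172·15.6542 = 0.1442  (Visa)
  w_1 = 0.090436·-0.2582 + 0.014172·4.1638 = 0.0357  (Raytheon)
  w_2 = 0.090436·4.3062 + 0.014172·13.5894 = 0.5820  (Qualcomm)
  w_3 = 0.090436·0.7345 + 0.014172·12.1123 = 0.2381  (Exxon)
Σw_i=1.0000  μᵀw=0.1350
σ²=wᵀΣw=λ₁·μ_p+λ₂ = 0.090436·0.135 + 0.014172 = 0.026381 ≈ 0.0264


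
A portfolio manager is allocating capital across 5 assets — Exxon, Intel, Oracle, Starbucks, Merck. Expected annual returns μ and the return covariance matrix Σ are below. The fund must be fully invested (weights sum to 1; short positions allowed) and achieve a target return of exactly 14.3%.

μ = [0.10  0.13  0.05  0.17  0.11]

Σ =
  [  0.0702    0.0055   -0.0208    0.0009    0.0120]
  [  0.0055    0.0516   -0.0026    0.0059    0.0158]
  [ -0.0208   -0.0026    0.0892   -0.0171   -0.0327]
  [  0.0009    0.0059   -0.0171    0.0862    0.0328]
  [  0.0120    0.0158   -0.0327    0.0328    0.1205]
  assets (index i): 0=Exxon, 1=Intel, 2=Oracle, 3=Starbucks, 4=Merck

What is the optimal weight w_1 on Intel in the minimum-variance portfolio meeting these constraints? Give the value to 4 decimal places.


g=Σ⁻¹μ = [1.6224  2.0897  1.5065  1.9788  0.3475]
h=Σ⁻¹𝟙 = [17.8400  15.0439  20.6165  11.8412  6.9211]
a=μᵀg=0.883846  b=𝟙ᵀg=7.544871  c=𝟙ᵀh=72.262813  D=ac−b²=6.944102
λ₁=(c·0.143−b)/D = (72.262813·0.143−7.544871)/6.944102 = 0.401594
λ₂=(a−b·0.143)/D = (0.883846−7.544871·0.143)/6.944102 = -0.028092
w* = 0.401594·g + -0.028092·h:
  w_0 = 0.401594·1.6224 + -0.028092·17.8400 = 0.1504  (Exxon)
  w_1 = 0.401594·2.0897 + -0.028092·15.0439 = 0.4166  (Intel)
  w_2 = 0.401594·1.5065 + -0.028092·20.6165 = 0.0258  (Oracle)
  w_3 = 0.401594·1.9788 + -0.028092·11.8412 = 0.4620  (Starbucks)
  w_4 = 0.401594·0.3475 + -0.028092·6.9211 = -0.0549  (Merck)
Σw_i=1.0000  μᵀw=0.1430
σ²=wᵀΣw=λ₁·μ_p+λ₂ = 0.401594·0.143 + -0.028092 = 0.029336 ≈ 0.0293

0.4166


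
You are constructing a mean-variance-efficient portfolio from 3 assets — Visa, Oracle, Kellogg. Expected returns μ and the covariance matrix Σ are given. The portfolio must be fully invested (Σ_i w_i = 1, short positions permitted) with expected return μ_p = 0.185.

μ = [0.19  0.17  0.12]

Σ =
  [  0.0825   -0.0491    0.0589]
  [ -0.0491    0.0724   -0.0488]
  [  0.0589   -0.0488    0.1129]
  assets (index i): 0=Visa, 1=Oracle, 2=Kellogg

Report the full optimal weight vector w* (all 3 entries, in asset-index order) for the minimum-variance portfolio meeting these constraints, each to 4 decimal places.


0.5661  0.5075  -0.0736

p=Σ⁻¹μ = [5.6173  6.9127  1.1203]
q=Σ⁻¹𝟙 = [27.8446  40.7455  11.9427]
a=μᵀp=2.376889  b=𝟙ᵀp=13.650329  c=𝟙ᵀq=80.532794  D=ac−b²=5.085986
λ₁=(c·0.185−b)/D = (80.532794·0.185−13.650329)/5.085986 = 0.245427
λ₂=(a−b·0.185)/D = (2.376889−13.650329·0.185)/5.085986 = -0.029183
w* = 0.245427·p + -0.029183·q:
  w_0 = 0.245427·5.6173 + -0.029183·27.8446 = 0.5661  (Visa)
  w_1 = 0.245427·6.9127 + -0.029183·40.7455 = 0.5075  (Oracle)
  w_2 = 0.245427·1.1203 + -0.029183·11.9427 = -0.0736  (Kellogg)
Σw_i=1.0000  μᵀw=0.1850
σ²=wᵀΣw=λ₁·μ_p+λ₂ = 0.245427·0.185 + -0.029183 = 0.016221 ≈ 0.0162


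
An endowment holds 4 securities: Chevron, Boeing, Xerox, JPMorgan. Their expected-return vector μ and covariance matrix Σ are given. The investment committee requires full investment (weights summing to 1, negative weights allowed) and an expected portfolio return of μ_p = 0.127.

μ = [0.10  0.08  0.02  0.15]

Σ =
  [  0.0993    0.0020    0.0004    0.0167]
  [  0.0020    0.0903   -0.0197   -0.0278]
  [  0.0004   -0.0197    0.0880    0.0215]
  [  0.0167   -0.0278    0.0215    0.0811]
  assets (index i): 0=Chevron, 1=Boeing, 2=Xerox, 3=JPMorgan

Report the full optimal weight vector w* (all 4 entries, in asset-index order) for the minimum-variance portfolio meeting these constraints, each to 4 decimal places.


0.1302  0.3546  -0.0641  0.5793

g=Σ⁻¹μ = [0.5952  1.5739  0.0248  2.2600]
h=Σ⁻¹𝟙 = [7.3557  17.7452  11.9479  13.7311]
a=μᵀg=0.524920  b=𝟙ᵀg=4.453811  c=𝟙ᵀh=50.779927  D=ac−b²=6.818979
λ₁=(c·0.127−b)/D = (50.779927·0.127−4.453811)/6.818979 = 0.292601
λ₂=(a−b·0.127)/D = (0.524920−4.453811·0.127)/6.818979 = -0.005971
w* = 0.292601·g + -0.005971·h:
  w_0 = 0.292601·0.5952 + -0.005971·7.3557 = 0.1302  (Chevron)
  w_1 = 0.292601·1.5739 + -0.005971·17.7452 = 0.3546  (Boeing)
  w_2 = 0.292601·0.0248 + -0.005971·11.9479 = -0.0641  (Xerox)
  w_3 = 0.292601·2.2600 + -0.005971·13.7311 = 0.5793  (JPMorgan)
Σw_i=1.0000  μᵀw=0.1270
σ²=wᵀΣw=λ₁·μ_p+λ₂ = 0.292601·0.127 + -0.005971 = 0.031190 ≈ 0.0312


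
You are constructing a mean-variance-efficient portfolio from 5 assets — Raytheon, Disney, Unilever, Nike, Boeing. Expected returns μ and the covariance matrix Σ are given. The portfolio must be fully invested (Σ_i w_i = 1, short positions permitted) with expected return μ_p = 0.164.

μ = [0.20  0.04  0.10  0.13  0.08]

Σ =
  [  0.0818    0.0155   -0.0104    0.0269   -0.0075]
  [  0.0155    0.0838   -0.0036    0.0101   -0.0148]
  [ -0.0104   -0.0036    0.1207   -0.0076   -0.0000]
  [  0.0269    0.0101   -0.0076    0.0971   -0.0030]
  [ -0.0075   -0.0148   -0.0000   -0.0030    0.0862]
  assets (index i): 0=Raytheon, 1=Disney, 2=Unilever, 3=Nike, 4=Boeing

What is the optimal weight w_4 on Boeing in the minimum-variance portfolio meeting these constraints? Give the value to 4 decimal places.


0.1722

x=Σ⁻¹μ = [2.4009  0.1982  1.0901  0.7754  1.1980]
y=Σ⁻¹𝟙 = [10.0821  12.2167  9.9888  7.4750  14.8358]
a=μᵀx=0.793756  b=𝟙ᵀx=5.662582  c=𝟙ᵀy=54.598406  D=ac−b²=11.272973
λ₁=(c·0.164−b)/D = (54.598406·0.164−5.662582)/11.272973 = 0.291987
λ₂=(a−b·0.164)/D = (0.793756−5.662582·0.164)/11.272973 = -0.011967
w* = 0.291987·x + -0.011967·y:
  w_0 = 0.291987·2.4009 + -0.011967·10.0821 = 0.5804  (Raytheon)
  w_1 = 0.291987·0.1982 + -0.011967·12.2167 = -0.0883  (Disney)
  w_2 = 0.291987·1.0901 + -0.011967·9.9888 = 0.1988  (Unilever)
  w_3 = 0.291987·0.7754 + -0.011967·7.4750 = 0.1370  (Nike)
  w_4 = 0.291987·1.1980 + -0.011967·14.8358 = 0.1722  (Boeing)
Σw_i=1.0000  μᵀw=0.1640
σ²=wᵀΣw=λ₁·μ_p+λ₂ = 0.291987·0.164 + -0.011967 = 0.035918 ≈ 0.0359


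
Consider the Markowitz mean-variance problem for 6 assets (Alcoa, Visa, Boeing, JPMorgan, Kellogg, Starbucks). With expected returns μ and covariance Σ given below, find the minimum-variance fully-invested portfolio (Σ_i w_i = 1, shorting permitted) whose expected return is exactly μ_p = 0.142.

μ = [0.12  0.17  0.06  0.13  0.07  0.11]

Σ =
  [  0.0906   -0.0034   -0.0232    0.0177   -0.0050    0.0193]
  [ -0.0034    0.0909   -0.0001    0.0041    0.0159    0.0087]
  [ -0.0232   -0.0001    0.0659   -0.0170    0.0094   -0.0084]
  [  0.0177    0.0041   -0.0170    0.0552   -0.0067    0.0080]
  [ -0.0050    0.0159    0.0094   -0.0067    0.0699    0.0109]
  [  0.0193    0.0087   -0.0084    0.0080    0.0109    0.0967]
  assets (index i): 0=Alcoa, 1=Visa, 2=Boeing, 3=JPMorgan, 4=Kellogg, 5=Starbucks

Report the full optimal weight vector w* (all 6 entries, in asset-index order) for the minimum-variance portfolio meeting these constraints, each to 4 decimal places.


0.1611  0.4182  0.0966  0.3355  -0.0855  0.0741

p=Σ⁻¹μ = [1.3259  1.6510  1.9967  2.4013  0.5836  0.6334]
q=Σ⁻¹𝟙 = [12.6968  7.9848  24.3702  21.4237  11.2123  6.1695]
a=μᵀp=0.982264  b=𝟙ᵀp=8.591826  c=𝟙ᵀq=83.857228  D=ac−b²=8.550434
λ₁=(c·0.142−b)/D = (83.857228·0.142−8.591826)/8.550434 = 0.387805
λ₂=(a−b·0.142)/D = (0.982264−8.591826·0.142)/8.550434 = -0.027809
w* = 0.387805·p + -0.027809·q:
  w_0 = 0.387805·1.3259 + -0.027809·12.6968 = 0.1611  (Alcoa)
  w_1 = 0.387805·1.6510 + -0.027809·7.9848 = 0.4182  (Visa)
  w_2 = 0.387805·1.9967 + -0.027809·24.3702 = 0.0966  (Boeing)
  w_3 = 0.387805·2.4013 + -0.027809·21.4237 = 0.3355  (JPMorgan)
  w_4 = 0.387805·0.5836 + -0.027809·11.2123 = -0.0855  (Kellogg)
  w_5 = 0.387805·0.6334 + -0.027809·6.1695 = 0.0741  (Starbucks)
Σw_i=1.0000  μᵀw=0.1420
σ²=wᵀΣw=λ₁·μ_p+λ₂ = 0.387805·0.142 + -0.027809 = 0.027260 ≈ 0.0273


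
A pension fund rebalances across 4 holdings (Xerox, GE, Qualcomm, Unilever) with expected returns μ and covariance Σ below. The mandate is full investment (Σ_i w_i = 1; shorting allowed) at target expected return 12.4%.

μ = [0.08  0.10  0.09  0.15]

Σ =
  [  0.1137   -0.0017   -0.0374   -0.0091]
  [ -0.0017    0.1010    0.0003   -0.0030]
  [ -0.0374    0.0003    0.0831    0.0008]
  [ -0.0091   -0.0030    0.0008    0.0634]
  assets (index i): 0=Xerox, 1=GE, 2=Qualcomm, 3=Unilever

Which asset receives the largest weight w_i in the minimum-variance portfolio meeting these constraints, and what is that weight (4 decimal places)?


Unilever (0.5650)

u=Σ⁻¹μ = [1.4971  1.0877  1.7278  2.6105]
v=Σ⁻¹𝟙 = [16.8062  10.6742  19.3814  18.4456]
a=μᵀu=0.775613  b=𝟙ᵀu=6.923087  c=𝟙ᵀv=65.307425  D=ac−b²=2.724137
λ₁=(c·0.124−b)/D = (65.307425·0.124−6.923087)/2.724137 = 0.431342
λ₂=(a−b·0.124)/D = (0.775613−6.923087·0.124)/2.724137 = -0.030413
w* = 0.431342·u + -0.030413·v:
  w_0 = 0.431342·1.4971 + -0.030413·16.8062 = 0.1346  (Xerox)
  w_1 = 0.431342·1.0877 + -0.030413·10.6742 = 0.1445  (GE)
  w_2 = 0.431342·1.7278 + -0.030413·19.3814 = 0.1558  (Qualcomm)
  w_3 = 0.431342·2.6105 + -0.030413·18.4456 = 0.5650  (Unilever)
Σw_i=1.0000  μᵀw=0.1240
σ²=wᵀΣw=λ₁·μ_p+λ₂ = 0.431342·0.124 + -0.030413 = 0.023073 ≈ 0.0231


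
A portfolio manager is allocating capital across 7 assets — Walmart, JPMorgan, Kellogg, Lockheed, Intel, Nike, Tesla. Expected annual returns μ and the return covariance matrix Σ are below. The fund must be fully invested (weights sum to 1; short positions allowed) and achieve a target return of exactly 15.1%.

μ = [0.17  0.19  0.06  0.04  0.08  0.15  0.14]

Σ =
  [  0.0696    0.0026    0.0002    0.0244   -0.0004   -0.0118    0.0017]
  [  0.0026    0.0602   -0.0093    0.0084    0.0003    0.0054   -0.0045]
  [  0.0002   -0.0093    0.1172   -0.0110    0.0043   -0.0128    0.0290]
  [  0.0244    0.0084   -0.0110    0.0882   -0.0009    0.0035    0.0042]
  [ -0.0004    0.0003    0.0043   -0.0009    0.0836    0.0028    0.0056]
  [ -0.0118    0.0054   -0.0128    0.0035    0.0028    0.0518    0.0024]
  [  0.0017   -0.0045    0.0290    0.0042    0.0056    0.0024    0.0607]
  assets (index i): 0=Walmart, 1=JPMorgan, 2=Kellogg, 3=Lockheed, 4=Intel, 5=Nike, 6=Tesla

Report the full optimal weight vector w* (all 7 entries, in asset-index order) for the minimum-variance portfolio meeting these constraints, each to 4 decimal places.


u=Σ⁻¹μ = [3.1527  3.0703  0.4950  -0.8739  0.6752  3.3426  2.0753]
v=Σ⁻¹𝟙 = [15.3869  15.4067  9.7490  5.5593  10.1023  22.2126  10.3331]
a=μᵀu=1.959996  b=𝟙ᵀu=11.937064  c=𝟙ᵀv=88.749891  D=ac−b²=31.455890
λ₁=(c·0.151−b)/D = (88.749891·0.151−11.937064)/31.455890 = 0.046547
λ₂=(a−b·0.151)/D = (1.959996−11.937064·0.151)/31.455890 = 0.005007
w* = 0.046547·u + 0.005007·v:
  w_0 = 0.046547·3.1527 + 0.005007·15.3869 = 0.2238  (Walmart)
  w_1 = 0.046547·3.0703 + 0.005007·15.4067 = 0.2201  (JPMorgan)
  w_2 = 0.046547·0.4950 + 0.005007·9.7490 = 0.0719  (Kellogg)
  w_3 = 0.046547·-0.8739 + 0.005007·5.5593 = -0.0128  (Lockheed)
  w_4 = 0.046547·0.6752 + 0.005007·10.1023 = 0.0820  (Intel)
  w_5 = 0.046547·3.3426 + 0.005007·22.2126 = 0.2668  (Nike)
  w_6 = 0.046547·2.0753 + 0.005007·10.3331 = 0.1483  (Tesla)
Σw_i=1.0000  μᵀw=0.1510
σ²=wᵀΣw=λ₁·μ_p+λ₂ = 0.046547·0.151 + 0.005007 = 0.012036 ≈ 0.0120

0.2238  0.2201  0.0719  -0.0128  0.0820  0.2668  0.1483


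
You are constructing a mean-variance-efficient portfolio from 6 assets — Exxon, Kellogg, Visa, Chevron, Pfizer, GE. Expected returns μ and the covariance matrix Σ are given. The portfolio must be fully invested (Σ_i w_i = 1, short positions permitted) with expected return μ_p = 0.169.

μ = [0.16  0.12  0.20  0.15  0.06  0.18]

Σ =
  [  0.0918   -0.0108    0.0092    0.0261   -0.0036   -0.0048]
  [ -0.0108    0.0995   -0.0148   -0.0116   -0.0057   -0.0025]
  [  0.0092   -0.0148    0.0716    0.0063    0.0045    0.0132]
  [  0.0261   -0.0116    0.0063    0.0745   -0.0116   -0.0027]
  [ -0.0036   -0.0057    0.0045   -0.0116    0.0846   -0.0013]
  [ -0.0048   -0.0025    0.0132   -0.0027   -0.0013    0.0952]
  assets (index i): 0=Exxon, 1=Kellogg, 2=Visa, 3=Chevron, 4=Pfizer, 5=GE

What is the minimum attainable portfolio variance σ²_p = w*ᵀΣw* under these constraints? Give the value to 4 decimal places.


x=Σ⁻¹μ = [1.3306  2.0448  2.4934  1.8820  1.0557  1.7336]
y=Σ⁻¹𝟙 = [8.5104  15.5525  11.9863  14.5177  14.7415  10.2928]
a=μᵀx=1.614643  b=𝟙ᵀx=10.540068  c=𝟙ᵀy=75.601194  D=ac−b²=10.975863
λ₁=(c·0.169−b)/D = (75.601194·0.169−10.540068)/10.975863 = 0.203768
λ₂=(a−b·0.169)/D = (1.614643−10.540068·0.169)/10.975863 = -0.015181
w* = 0.203768·x + -0.015181·y:
  w_0 = 0.203768·1.3306 + -0.015181·8.5104 = 0.1419  (Exxon)
  w_1 = 0.203768·2.0448 + -0.015181·15.5525 = 0.1806  (Kellogg)
  w_2 = 0.203768·2.4934 + -0.015181·11.9863 = 0.3261  (Visa)
  w_3 = 0.203768·1.8820 + -0.015181·14.5177 = 0.1631  (Chevron)
  w_4 = 0.203768·1.0557 + -0.015181·14.7415 = -0.0087  (Pfizer)
  w_5 = 0.203768·1.7336 + -0.015181·10.2928 = 0.1970  (GE)
Σw_i=1.0000  μᵀw=0.1690
σ²=wᵀΣw=λ₁·μ_p+λ₂ = 0.203768·0.169 + -0.015181 = 0.019255 ≈ 0.0193

0.0193


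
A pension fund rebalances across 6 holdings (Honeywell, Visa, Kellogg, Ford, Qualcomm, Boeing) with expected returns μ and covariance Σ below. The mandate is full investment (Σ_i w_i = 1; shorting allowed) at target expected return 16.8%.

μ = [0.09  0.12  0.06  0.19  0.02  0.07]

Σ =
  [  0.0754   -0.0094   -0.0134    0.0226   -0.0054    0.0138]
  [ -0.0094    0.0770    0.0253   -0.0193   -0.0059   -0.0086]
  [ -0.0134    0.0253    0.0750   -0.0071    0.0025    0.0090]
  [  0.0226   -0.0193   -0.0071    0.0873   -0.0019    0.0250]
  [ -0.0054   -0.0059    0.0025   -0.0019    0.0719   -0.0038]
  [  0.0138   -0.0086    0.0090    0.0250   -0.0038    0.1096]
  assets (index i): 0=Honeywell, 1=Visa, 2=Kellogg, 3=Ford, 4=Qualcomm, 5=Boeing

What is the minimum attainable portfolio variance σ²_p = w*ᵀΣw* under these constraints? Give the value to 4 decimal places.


x=Σ⁻¹μ = [0.8195  2.2022  0.4007  2.4577  0.5786  0.1349]
y=Σ⁻¹𝟙 = [13.9100  15.9848  10.2022  10.8938  16.5083  5.8766]
a=μᵀx=0.850036  b=𝟙ᵀx=6.593548  c=𝟙ᵀy=73.375668  D=ac−b²=18.897059
λ₁=(c·0.168−b)/D = (73.375668·0.168−6.593548)/18.897059 = 0.303410
λ₂=(a−b·0.168)/D = (0.850036−6.593548·0.168)/18.897059 = -0.013636
w* = 0.303410·x + -0.013636·y:
  w_0 = 0.303410·0.8195 + -0.013636·13.9100 = 0.0590  (Honeywell)
  w_1 = 0.303410·2.2022 + -0.013636·15.9848 = 0.4502  (Visa)
  w_2 = 0.303410·0.4007 + -0.013636·10.2022 = -0.0175  (Kellogg)
  w_3 = 0.303410·2.4577 + -0.013636·10.8938 = 0.5971  (Ford)
  w_4 = 0.303410·0.5786 + -0.013636·16.5083 = -0.0496  (Qualcomm)
  w_5 = 0.303410·0.1349 + -0.013636·5.8766 = -0.0392  (Boeing)
Σw_i=1.0000  μᵀw=0.1680
σ²=wᵀΣw=λ₁·μ_p+λ₂ = 0.303410·0.168 + -0.013636 = 0.037337 ≈ 0.0373

0.0373


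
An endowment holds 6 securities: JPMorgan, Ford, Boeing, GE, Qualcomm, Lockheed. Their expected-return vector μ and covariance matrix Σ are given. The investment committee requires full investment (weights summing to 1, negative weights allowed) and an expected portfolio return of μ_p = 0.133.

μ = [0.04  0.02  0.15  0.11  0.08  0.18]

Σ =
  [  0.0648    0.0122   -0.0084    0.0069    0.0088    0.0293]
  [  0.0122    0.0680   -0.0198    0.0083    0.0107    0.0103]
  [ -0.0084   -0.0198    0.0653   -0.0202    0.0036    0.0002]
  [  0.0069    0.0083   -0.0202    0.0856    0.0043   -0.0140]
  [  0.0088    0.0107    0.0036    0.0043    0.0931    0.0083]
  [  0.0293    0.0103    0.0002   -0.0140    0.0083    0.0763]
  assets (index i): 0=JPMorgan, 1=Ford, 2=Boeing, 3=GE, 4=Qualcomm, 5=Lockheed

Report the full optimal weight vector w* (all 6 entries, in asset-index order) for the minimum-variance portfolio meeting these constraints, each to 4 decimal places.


u=Σ⁻¹μ = [-0.7433  0.5154  3.1005  2.4963  0.3690  2.9847]
v=Σ⁻¹𝟙 = [8.6971  16.3808  26.3258  16.9757  5.3411  10.0199]
a=μᵀu=1.287009  b=𝟙ᵀu=8.722559  c=𝟙ᵀv=83.740367  D=ac−b²=31.691545
λ₁=(c·0.133−b)/D = (83.740367·0.133−8.722559)/31.691545 = 0.076200
λ₂=(a−b·0.133)/D = (1.287009−8.722559·0.133)/31.691545 = 0.004004
w* = 0.076200·u + 0.004004·v:
  w_0 = 0.076200·-0.7433 + 0.004004·8.6971 = -0.0218  (JPMorgan)
  w_1 = 0.076200·0.5154 + 0.004004·16.3808 = 0.1049  (Ford)
  w_2 = 0.076200·3.1005 + 0.004004·26.3258 = 0.3417  (Boeing)
  w_3 = 0.076200·2.4963 + 0.004004·16.9757 = 0.2582  (GE)
  w_4 = 0.076200·0.3690 + 0.004004·5.3411 = 0.0495  (Qualcomm)
  w_5 = 0.076200·2.9847 + 0.004004·10.0199 = 0.2676  (Lockheed)
Σw_i=1.0000  μᵀw=0.1330
σ²=wᵀΣw=λ₁·μ_p+λ₂ = 0.076200·0.133 + 0.004004 = 0.014139 ≈ 0.0141

-0.0218  0.1049  0.3417  0.2582  0.0495  0.2676


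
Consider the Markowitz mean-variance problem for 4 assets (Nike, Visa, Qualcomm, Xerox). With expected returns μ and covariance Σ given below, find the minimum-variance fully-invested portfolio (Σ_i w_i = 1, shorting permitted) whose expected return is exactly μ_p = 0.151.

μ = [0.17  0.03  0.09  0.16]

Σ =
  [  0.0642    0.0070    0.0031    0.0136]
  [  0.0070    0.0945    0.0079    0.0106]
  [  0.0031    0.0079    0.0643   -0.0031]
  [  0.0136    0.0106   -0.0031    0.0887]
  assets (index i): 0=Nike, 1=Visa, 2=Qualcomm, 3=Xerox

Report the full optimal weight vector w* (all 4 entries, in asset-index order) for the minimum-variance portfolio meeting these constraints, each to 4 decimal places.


0.4628  -0.0405  0.2699  0.3078

p=Σ⁻¹μ = [2.2743  -0.1368  1.3801  1.5197]
q=Σ⁻¹𝟙 = [12.1517  7.4586  14.4850  9.0257]
a=μᵀp=0.749894  b=𝟙ᵀp=5.037305  c=𝟙ᵀq=43.120956  D=ac−b²=6.961695
λ₁=(c·0.151−b)/D = (43.120956·0.151−5.037305)/6.961695 = 0.211724
λ₂=(a−b·0.151)/D = (0.749894−5.037305·0.151)/6.961695 = -0.001543
w* = 0.211724·p + -0.001543·q:
  w_0 = 0.211724·2.2743 + -0.001543·12.1517 = 0.4628  (Nike)
  w_1 = 0.211724·-0.1368 + -0.001543·7.4586 = -0.0405  (Visa)
  w_2 = 0.211724·1.3801 + -0.001543·14.4850 = 0.2699  (Qualcomm)
  w_3 = 0.211724·1.5197 + -0.001543·9.0257 = 0.3078  (Xerox)
Σw_i=1.0000  μᵀw=0.1510
σ²=wᵀΣw=λ₁·μ_p+λ₂ = 0.211724·0.151 + -0.001543 = 0.030428 ≈ 0.0304


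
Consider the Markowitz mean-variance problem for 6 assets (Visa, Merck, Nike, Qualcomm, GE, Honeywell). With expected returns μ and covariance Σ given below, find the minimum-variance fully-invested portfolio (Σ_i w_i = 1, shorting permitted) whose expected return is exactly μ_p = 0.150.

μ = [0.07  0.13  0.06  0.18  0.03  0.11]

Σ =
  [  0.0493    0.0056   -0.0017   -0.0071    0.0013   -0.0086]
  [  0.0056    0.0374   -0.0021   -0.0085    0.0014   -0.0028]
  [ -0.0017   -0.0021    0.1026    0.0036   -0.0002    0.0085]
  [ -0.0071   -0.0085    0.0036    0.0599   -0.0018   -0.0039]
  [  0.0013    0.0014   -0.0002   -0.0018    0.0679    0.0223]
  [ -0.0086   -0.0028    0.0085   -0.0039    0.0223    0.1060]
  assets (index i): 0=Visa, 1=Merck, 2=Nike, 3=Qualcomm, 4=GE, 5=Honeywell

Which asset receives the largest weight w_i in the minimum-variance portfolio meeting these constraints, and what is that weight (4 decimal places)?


g=Σ⁻¹μ = [1.7600  4.2253  0.4478  3.8768  -0.0369  1.4066]
h=Σ⁻¹𝟙 = [22.0934  29.7035  9.0880  23.9560  11.1279  9.8227]
a=μᵀg=1.550805  b=𝟙ᵀg=11.679690  c=𝟙ᵀh=105.791546  D=ac−b²=27.646851
λ₁=(c·0.150−b)/D = (105.791546·0.150−11.679690)/27.646851 = 0.151520
λ₂=(a−b·0.150)/D = (1.550805−11.679690·0.150)/27.646851 = -0.007276
w* = 0.151520·g + -0.007276·h:
  w_0 = 0.151520·1.7600 + -0.007276·22.0934 = 0.1059  (Visa)
  w_1 = 0.151520·4.2253 + -0.007276·29.7035 = 0.4241  (Merck)
  w_2 = 0.151520·0.4478 + -0.007276·9.0880 = 0.0017  (Nike)
  w_3 = 0.151520·3.8768 + -0.007276·23.9560 = 0.4131  (Qualcomm)
  w_4 = 0.151520·-0.0369 + -0.007276·11.1279 = -0.0865  (GE)
  w_5 = 0.151520·1.4066 + -0.007276·9.8227 = 0.1417  (Honeywell)
Σw_i=1.0000  μᵀw=0.1500
σ²=wᵀΣw=λ₁·μ_p+λ₂ = 0.151520·0.150 + -0.007276 = 0.015452 ≈ 0.0155

Merck (0.4241)


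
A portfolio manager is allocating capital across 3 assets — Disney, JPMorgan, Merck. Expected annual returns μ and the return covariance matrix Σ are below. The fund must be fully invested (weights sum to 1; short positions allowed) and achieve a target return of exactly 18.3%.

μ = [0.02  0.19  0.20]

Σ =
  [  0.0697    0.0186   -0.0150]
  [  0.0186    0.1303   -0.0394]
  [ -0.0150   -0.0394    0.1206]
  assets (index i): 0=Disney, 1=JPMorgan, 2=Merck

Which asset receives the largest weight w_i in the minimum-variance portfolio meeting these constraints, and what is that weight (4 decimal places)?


Merck (0.4917)

p=Σ⁻¹μ = [0.2278  2.1479  2.3884]
q=Σ⁻¹𝟙 = [14.6386  9.5902  13.2457]
a=μᵀp=0.890332  b=𝟙ᵀp=4.764052  c=𝟙ᵀq=37.474476  D=ac−b²=10.668546
λ₁=(c·0.183−b)/D = (37.474476·0.183−4.764052)/10.668546 = 0.196257
λ₂=(a−b·0.183)/D = (0.890332−4.764052·0.183)/10.668546 = 0.001735
w* = 0.196257·p + 0.001735·q:
  w_0 = 0.196257·0.2278 + 0.001735·14.6386 = 0.0701  (Disney)
  w_1 = 0.196257·2.1479 + 0.001735·9.5902 = 0.4382  (JPMorgan)
  w_2 = 0.196257·2.3884 + 0.001735·13.2457 = 0.4917  (Merck)
Σw_i=1.0000  μᵀw=0.1830
σ²=wᵀΣw=λ₁·μ_p+λ₂ = 0.196257·0.183 + 0.001735 = 0.037650 ≈ 0.0377


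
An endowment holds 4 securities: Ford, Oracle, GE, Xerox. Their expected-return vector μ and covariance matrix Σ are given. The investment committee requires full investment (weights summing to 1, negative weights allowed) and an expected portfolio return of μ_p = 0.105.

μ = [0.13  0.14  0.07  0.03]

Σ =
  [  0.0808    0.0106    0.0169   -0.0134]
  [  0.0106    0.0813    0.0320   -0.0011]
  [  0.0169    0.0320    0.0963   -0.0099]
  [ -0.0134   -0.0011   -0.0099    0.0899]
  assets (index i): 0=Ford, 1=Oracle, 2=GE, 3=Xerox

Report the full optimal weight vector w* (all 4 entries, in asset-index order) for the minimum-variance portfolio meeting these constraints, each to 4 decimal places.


0.3625  0.3245  0.0764  0.2366

x=Σ⁻¹μ = [1.5011  1.5282  0.0151  0.5778]
y=Σ⁻¹𝟙 = [12.1379  8.1650  6.9595  13.7990]
a=μᵀx=0.427479  b=𝟙ᵀx=3.622159  c=𝟙ᵀy=41.061361  D=ac−b²=4.432831
λ₁=(c·0.105−b)/D = (41.061361·0.105−3.622159)/4.432831 = 0.155495
λ₂=(a−b·0.105)/D = (0.427479−3.622159·0.105)/4.432831 = 0.010637
w* = 0.155495·x + 0.010637·y:
  w_0 = 0.155495·1.5011 + 0.010637·12.1379 = 0.3625  (Ford)
  w_1 = 0.155495·1.5282 + 0.010637·8.1650 = 0.3245  (Oracle)
  w_2 = 0.155495·0.0151 + 0.010637·6.9595 = 0.0764  (GE)
  w_3 = 0.155495·0.5778 + 0.010637·13.7990 = 0.2366  (Xerox)
Σw_i=1.0000  μᵀw=0.1050
σ²=wᵀΣw=λ₁·μ_p+λ₂ = 0.155495·0.105 + 0.010637 = 0.026964 ≈ 0.0270


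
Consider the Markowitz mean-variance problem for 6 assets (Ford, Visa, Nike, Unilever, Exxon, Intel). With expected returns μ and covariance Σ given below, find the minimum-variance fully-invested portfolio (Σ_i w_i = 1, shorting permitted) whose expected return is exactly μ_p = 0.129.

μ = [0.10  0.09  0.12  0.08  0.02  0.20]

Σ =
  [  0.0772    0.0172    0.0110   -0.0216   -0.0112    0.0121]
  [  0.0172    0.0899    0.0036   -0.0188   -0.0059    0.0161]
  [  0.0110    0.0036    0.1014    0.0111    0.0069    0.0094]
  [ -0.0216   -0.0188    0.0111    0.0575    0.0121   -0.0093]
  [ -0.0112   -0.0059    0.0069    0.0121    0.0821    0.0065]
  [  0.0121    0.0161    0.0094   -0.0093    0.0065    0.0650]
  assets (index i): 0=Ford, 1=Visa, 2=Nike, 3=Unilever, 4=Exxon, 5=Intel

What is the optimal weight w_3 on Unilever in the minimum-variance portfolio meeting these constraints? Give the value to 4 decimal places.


0.3257

x=Σ⁻¹μ = [1.2843  0.7229  0.4776  2.5359  -0.1783  2.9704]
y=Σ⁻¹𝟙 = [17.0635  11.9510  2.8660  26.8857  10.2407  11.6562]
a=μᵀx=1.044183  b=𝟙ᵀx=7.812775  c=𝟙ᵀy=80.663194  D=ac−b²=23.187700
λ₁=(c·0.129−b)/D = (80.663194·0.129−7.812775)/23.187700 = 0.111817
λ₂=(a−b·0.129)/D = (1.044183−7.812775·0.129)/23.187700 = 0.001567
w* = 0.111817·x + 0.001567·y:
  w_0 = 0.111817·1.2843 + 0.001567·17.0635 = 0.1703  (Ford)
  w_1 = 0.111817·0.7229 + 0.001567·11.9510 = 0.0996  (Visa)
  w_2 = 0.111817·0.4776 + 0.001567·2.8660 = 0.0579  (Nike)
  w_3 = 0.111817·2.5359 + 0.001567·26.8857 = 0.3257  (Unilever)
  w_4 = 0.111817·-0.1783 + 0.001567·10.2407 = -0.0039  (Exxon)
  w_5 = 0.111817·2.9704 + 0.001567·11.6562 = 0.3504  (Intel)
Σw_i=1.0000  μᵀw=0.1290
σ²=wᵀΣw=λ₁·μ_p+λ₂ = 0.111817·0.129 + 0.001567 = 0.015991 ≈ 0.0160


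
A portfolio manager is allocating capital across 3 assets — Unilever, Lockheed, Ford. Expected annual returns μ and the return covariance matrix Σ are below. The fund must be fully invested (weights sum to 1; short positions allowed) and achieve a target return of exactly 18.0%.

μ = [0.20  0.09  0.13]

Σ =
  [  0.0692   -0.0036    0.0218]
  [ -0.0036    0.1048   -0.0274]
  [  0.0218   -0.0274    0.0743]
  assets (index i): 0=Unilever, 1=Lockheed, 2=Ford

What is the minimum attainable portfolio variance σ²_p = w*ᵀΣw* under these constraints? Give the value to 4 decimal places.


g=Σ⁻¹μ = [2.4825  1.3403  1.5156]
h=Σ⁻¹𝟙 = [10.2631  13.9733  15.6007]
a=μᵀg=0.814141  b=𝟙ᵀg=5.338321  c=𝟙ᵀh=39.837197  D=ac−b²=3.935443
λ₁=(c·0.180−b)/D = (39.837197·0.180−5.338321)/3.935443 = 0.465608
λ₂=(a−b·0.180)/D = (0.814141−5.338321·0.180)/3.935443 = -0.037291
w* = 0.465608·g + -0.037291·h:
  w_0 = 0.465608·2.4825 + -0.037291·10.2631 = 0.7731  (Unilever)
  w_1 = 0.465608·1.3403 + -0.037291·13.9733 = 0.1030  (Lockheed)
  w_2 = 0.465608·1.5156 + -0.037291·15.6007 = 0.1239  (Ford)
Σw_i=1.0000  μᵀw=0.1800
σ²=wᵀΣw=λ₁·μ_p+λ₂ = 0.465608·0.180 + -0.037291 = 0.046519 ≈ 0.0465

0.0465


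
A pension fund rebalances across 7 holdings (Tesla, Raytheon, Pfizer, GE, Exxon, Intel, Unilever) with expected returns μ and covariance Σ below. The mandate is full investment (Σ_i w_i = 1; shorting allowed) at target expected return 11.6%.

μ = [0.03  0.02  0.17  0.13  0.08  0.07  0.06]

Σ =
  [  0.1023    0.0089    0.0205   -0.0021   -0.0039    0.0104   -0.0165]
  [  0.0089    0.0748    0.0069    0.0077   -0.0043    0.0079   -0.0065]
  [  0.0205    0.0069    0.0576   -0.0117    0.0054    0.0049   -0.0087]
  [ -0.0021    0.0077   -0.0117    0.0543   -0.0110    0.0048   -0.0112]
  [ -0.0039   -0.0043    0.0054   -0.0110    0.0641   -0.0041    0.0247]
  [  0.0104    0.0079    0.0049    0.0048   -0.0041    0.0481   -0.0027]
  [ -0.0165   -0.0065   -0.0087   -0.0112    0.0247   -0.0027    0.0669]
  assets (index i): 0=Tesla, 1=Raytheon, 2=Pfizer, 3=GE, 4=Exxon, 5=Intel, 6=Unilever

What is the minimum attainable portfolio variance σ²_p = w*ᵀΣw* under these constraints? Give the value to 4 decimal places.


0.0101

p=Σ⁻¹μ = [-0.1759  -0.3578  3.8883  3.7218  0.9565  0.9578  1.6330]
q=Σ⁻¹𝟙 = [7.9254  8.7389  19.6981  27.2411  12.6306  15.1615  20.8222]
a=μᵀp=1.373956  b=𝟙ᵀp=10.623636  c=𝟙ᵀq=112.217730  D=ac−b²=41.320536
λ₁=(c·0.116−b)/D = (112.217730·0.116−10.623636)/41.320536 = 0.057928
λ₂=(a−b·0.116)/D = (1.373956−10.623636·0.116)/41.320536 = 0.003427
w* = 0.057928·p + 0.003427·q:
  w_0 = 0.057928·-0.1759 + 0.003427·7.9254 = 0.0170  (Tesla)
  w_1 = 0.057928·-0.3578 + 0.003427·8.7389 = 0.0092  (Raytheon)
  w_2 = 0.057928·3.8883 + 0.003427·19.6981 = 0.2928  (Pfizer)
  w_3 = 0.057928·3.7218 + 0.003427·27.2411 = 0.3090  (GE)
  w_4 = 0.057928·0.9565 + 0.003427·12.6306 = 0.0987  (Exxon)
  w_5 = 0.057928·0.9578 + 0.003427·15.1615 = 0.1074  (Intel)
  w_6 = 0.057928·1.6330 + 0.003427·20.8222 = 0.1660  (Unilever)
Σw_i=1.0000  μᵀw=0.1160
σ²=wᵀΣw=λ₁·μ_p+λ₂ = 0.057928·0.116 + 0.003427 = 0.010147 ≈ 0.0101


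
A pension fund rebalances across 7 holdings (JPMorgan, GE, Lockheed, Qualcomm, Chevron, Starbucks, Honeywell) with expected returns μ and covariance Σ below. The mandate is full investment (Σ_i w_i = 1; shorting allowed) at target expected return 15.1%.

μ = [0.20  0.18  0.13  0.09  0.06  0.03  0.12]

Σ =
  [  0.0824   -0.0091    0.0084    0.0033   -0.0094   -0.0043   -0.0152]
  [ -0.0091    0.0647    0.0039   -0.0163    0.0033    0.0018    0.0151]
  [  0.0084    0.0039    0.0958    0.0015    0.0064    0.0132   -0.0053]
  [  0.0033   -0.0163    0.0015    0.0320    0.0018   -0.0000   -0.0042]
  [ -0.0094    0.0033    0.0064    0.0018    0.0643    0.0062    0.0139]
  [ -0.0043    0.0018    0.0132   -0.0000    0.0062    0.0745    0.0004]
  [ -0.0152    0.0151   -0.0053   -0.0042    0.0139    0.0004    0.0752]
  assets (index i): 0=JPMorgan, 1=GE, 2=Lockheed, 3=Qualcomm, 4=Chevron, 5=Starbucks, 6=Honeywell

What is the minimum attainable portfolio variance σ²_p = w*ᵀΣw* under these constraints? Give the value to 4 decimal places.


0.0115

p=Σ⁻¹μ = [2.9612  3.8963  0.8812  4.6317  0.5715  0.2670  1.6256]
q=Σ⁻¹𝟙 = [16.7329  24.4315  5.6230  42.7091  11.1638  11.8062  12.4296]
a=μᵀp=2.062364  b=𝟙ᵀp=14.834620  c=𝟙ᵀq=124.896065  D=ac−b²=37.515157
λ₁=(c·0.151−b)/D = (124.896065·0.151−14.834620)/37.515157 = 0.107282
λ₂=(a−b·0.151)/D = (2.062364−14.834620·0.151)/37.515157 = -0.004736
w* = 0.107282·p + -0.004736·q:
  w_0 = 0.107282·2.9612 + -0.004736·16.7329 = 0.2384  (JPMorgan)
  w_1 = 0.107282·3.8963 + -0.004736·24.4315 = 0.3023  (GE)
  w_2 = 0.107282·0.8812 + -0.004736·5.6230 = 0.0679  (Lockheed)
  w_3 = 0.107282·4.6317 + -0.004736·42.7091 = 0.2946  (Qualcomm)
  w_4 = 0.107282·0.5715 + -0.004736·11.1638 = 0.0084  (Chevron)
  w_5 = 0.107282·0.2670 + -0.004736·11.8062 = -0.0273  (Starbucks)
  w_6 = 0.107282·1.6256 + -0.004736·12.4296 = 0.1155  (Honeywell)
Σw_i=1.0000  μᵀw=0.1510
σ²=wᵀΣw=λ₁·μ_p+λ₂ = 0.107282·0.151 + -0.004736 = 0.011464 ≈ 0.0115


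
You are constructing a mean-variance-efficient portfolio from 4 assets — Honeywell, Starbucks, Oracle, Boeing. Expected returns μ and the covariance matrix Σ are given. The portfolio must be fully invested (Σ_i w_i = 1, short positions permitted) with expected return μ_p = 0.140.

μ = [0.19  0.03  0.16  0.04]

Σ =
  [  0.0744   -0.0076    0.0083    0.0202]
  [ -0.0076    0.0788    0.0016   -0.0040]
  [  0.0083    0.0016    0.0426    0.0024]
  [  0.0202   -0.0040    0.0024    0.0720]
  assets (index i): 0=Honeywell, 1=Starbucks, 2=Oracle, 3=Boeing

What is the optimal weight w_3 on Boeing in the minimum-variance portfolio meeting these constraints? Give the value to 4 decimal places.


x=Σ⁻¹μ = [2.2844  0.5256  3.3004  -0.1662]
y=Σ⁻¹𝟙 = [9.4931  13.7643  20.4706  11.3079]
a=μᵀx=0.971218  b=𝟙ᵀx=5.944215  c=𝟙ᵀy=55.035795  D=ac−b²=18.118065
λ₁=(c·0.140−b)/D = (55.035795·0.140−5.944215)/18.118065 = 0.097185
λ₂=(a−b·0.140)/D = (0.971218−5.944215·0.140)/18.118065 = 0.007673
w* = 0.097185·x + 0.007673·y:
  w_0 = 0.097185·2.2844 + 0.007673·9.4931 = 0.2949  (Honeywell)
  w_1 = 0.097185·0.5256 + 0.007673·13.7643 = 0.1567  (Starbucks)
  w_2 = 0.097185·3.3004 + 0.007673·20.4706 = 0.4778  (Oracle)
  w_3 = 0.097185·-0.1662 + 0.007673·11.3079 = 0.0706  (Boeing)
Σw_i=1.0000  μᵀw=0.1400
σ²=wᵀΣw=λ₁·μ_p+λ₂ = 0.097185·0.140 + 0.007673 = 0.021279 ≈ 0.0213

0.0706


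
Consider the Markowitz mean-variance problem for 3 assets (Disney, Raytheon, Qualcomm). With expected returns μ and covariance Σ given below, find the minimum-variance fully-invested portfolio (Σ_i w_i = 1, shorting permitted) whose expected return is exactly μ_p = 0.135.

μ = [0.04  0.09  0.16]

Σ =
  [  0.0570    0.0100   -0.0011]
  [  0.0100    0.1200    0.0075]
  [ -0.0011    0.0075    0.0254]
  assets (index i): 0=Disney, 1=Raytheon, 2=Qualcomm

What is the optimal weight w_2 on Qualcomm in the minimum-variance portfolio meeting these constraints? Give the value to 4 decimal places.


x=Σ⁻¹μ = [0.7704  0.2955  6.2453]
y=Σ⁻¹𝟙 = [17.5126  4.4480  38.8151]
a=μᵀx=1.056663  b=𝟙ᵀx=7.311241  c=𝟙ᵀy=60.775688  D=ac−b²=10.765177
λ₁=(c·0.135−b)/D = (60.775688·0.135−7.311241)/10.765177 = 0.082997
λ₂=(a−b·0.135)/D = (1.056663−7.311241·0.135)/10.765177 = 0.006470
w* = 0.082997·x + 0.006470·y:
  w_0 = 0.082997·0.7704 + 0.006470·17.5126 = 0.1772  (Disney)
  w_1 = 0.082997·0.2955 + 0.006470·4.4480 = 0.0533  (Raytheon)
  w_2 = 0.082997·6.2453 + 0.006470·38.8151 = 0.7695  (Qualcomm)
Σw_i=1.0000  μᵀw=0.1350
σ²=wᵀΣw=λ₁·μ_p+λ₂ = 0.082997·0.135 + 0.006470 = 0.017674 ≈ 0.0177

0.7695
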